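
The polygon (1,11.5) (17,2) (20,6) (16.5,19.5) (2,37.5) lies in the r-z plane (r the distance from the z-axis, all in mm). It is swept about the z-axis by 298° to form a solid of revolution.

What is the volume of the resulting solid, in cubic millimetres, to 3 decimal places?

Volume = 17436.083 mm³

Profile (r,z), 5 vertices: (1,11.5) (17,2) (20,6) (16.5,19.5) (2,37.5)
edge 0: (1,11.5)→(17,2)  cross = 1·2 − 17·11.5 = -193.5000; (r_i+r_j)·cross = 18·-193.5000 = -3483.0000
edge 1: (17,2)→(20,6)  cross = 17·6 − 20·2 = 62.0000; (r_i+r_j)·cross = 37·62.0000 = 2294.0000
edge 2: (20,6)→(16.5,19.5)  cross = 20·19.5 − 16.5·6 = 291.0000; (r_i+r_j)·cross = 36.5·291.0000 = 10621.5000
edge 3: (16.5,19.5)→(2,37.5)  cross = 16.5·37.5 − 2·19.5 = 579.7500; (r_i+r_j)·cross = 18.5·579.7500 = 10725.3750
edge 4: (2,37.5)→(1,11.5)  cross = 2·11.5 − 1·37.5 = -14.5000; (r_i+r_j)·cross = 3·-14.5000 = -43.5000
Σcross = 724.7500 → A = |Σcross|/2 = 362.3750 mm²
Σ(r_i+r_j)·cross = 20114.3750 → first moment M = |Σ|/6 = 3352.3958
R_c = M/A = 3352.3958/362.3750 = 9.2512 mm
θ = 298° = 5.201081 rad
V = θ·R_c·A = 5.201081·9.2512·362.3750 = 17436.083 mm³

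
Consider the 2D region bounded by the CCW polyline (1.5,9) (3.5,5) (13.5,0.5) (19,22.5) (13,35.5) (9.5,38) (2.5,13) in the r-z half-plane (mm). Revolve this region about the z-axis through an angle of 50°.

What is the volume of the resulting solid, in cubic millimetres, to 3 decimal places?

Profile (r,z), 7 vertices: (1.5,9) (3.5,5) (13.5,0.5) (19,22.5) (13,35.5) (9.5,38) (2.5,13)
edge 0: (1.5,9)→(3.5,5)  cross = 1.5·5 − 3.5·9 = -24.0000; (r_i+r_j)·cross = 5·-24.0000 = -120.0000
edge 1: (3.5,5)→(13.5,0.5)  cross = 3.5·0.5 − 13.5·5 = -65.7500; (r_i+r_j)·cross = 17·-65.7500 = -1117.7500
edge 2: (13.5,0.5)→(19,22.5)  cross = 13.5·22.5 − 19·0.5 = 294.2500; (r_i+r_j)·cross = 32.5·294.2500 = 9563.1250
edge 3: (19,22.5)→(13,35.5)  cross = 19·35.5 − 13·22.5 = 382.0000; (r_i+r_j)·cross = 32·382.0000 = 12224.0000
edge 4: (13,35.5)→(9.5,38)  cross = 13·38 − 9.5·35.5 = 156.7500; (r_i+r_j)·cross = 22.5·156.7500 = 3526.8750
edge 5: (9.5,38)→(2.5,13)  cross = 9.5·13 − 2.5·38 = 28.5000; (r_i+r_j)·cross = 12·28.5000 = 342.0000
edge 6: (2.5,13)→(1.5,9)  cross = 2.5·9 − 1.5·13 = 3.0000; (r_i+r_j)·cross = 4·3.0000 = 12.0000
Σcross = 774.7500 → A = |Σcross|/2 = 387.3750 mm²
Σ(r_i+r_j)·cross = 24430.2500 → first moment M = |Σ|/6 = 4071.7083
R_c = M/A = 4071.7083/387.3750 = 10.5110 mm
θ = 50° = 0.872665 rad
V = θ·R_c·A = 0.872665·10.5110·387.3750 = 3553.236 mm³

Volume = 3553.236 mm³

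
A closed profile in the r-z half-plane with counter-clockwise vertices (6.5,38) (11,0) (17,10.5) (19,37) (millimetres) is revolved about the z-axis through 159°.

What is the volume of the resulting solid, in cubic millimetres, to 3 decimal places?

Volume = 10942.693 mm³

Profile (r,z), 4 vertices: (6.5,38) (11,0) (17,10.5) (19,37)
edge 0: (6.5,38)→(11,0)  cross = 6.5·0 − 11·38 = -418.0000; (r_i+r_j)·cross = 17.5·-418.0000 = -7315.0000
edge 1: (11,0)→(17,10.5)  cross = 11·10.5 − 17·0 = 115.5000; (r_i+r_j)·cross = 28·115.5000 = 3234.0000
edge 2: (17,10.5)→(19,37)  cross = 17·37 − 19·10.5 = 429.5000; (r_i+r_j)·cross = 36·429.5000 = 15462.0000
edge 3: (19,37)→(6.5,38)  cross = 19·38 − 6.5·37 = 481.5000; (r_i+r_j)·cross = 25.5·481.5000 = 12278.2500
Σcross = 608.5000 → A = |Σcross|/2 = 304.2500 mm²
Σ(r_i+r_j)·cross = 23659.2500 → first moment M = |Σ|/6 = 3943.2083
R_c = M/A = 3943.2083/304.2500 = 12.9604 mm
θ = 159° = 2.775074 rad
V = θ·R_c·A = 2.775074·12.9604·304.2500 = 10942.693 mm³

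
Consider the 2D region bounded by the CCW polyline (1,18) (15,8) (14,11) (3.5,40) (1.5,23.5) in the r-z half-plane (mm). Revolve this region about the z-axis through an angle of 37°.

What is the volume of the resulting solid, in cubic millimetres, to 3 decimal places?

Volume = 709.407 mm³

Profile (r,z), 5 vertices: (1,18) (15,8) (14,11) (3.5,40) (1.5,23.5)
edge 0: (1,18)→(15,8)  cross = 1·8 − 15·18 = -262.0000; (r_i+r_j)·cross = 16·-262.0000 = -4192.0000
edge 1: (15,8)→(14,11)  cross = 15·11 − 14·8 = 53.0000; (r_i+r_j)·cross = 29·53.0000 = 1537.0000
edge 2: (14,11)→(3.5,40)  cross = 14·40 − 3.5·11 = 521.5000; (r_i+r_j)·cross = 17.5·521.5000 = 9126.2500
edge 3: (3.5,40)→(1.5,23.5)  cross = 3.5·23.5 − 1.5·40 = 22.2500; (r_i+r_j)·cross = 5·22.2500 = 111.2500
edge 4: (1.5,23.5)→(1,18)  cross = 1.5·18 − 1·23.5 = 3.5000; (r_i+r_j)·cross = 2.5·3.5000 = 8.7500
Σcross = 338.2500 → A = |Σcross|/2 = 169.1250 mm²
Σ(r_i+r_j)·cross = 6591.2500 → first moment M = |Σ|/6 = 1098.5417
R_c = M/A = 1098.5417/169.1250 = 6.4954 mm
θ = 37° = 0.645772 rad
V = θ·R_c·A = 0.645772·6.4954·169.1250 = 709.407 mm³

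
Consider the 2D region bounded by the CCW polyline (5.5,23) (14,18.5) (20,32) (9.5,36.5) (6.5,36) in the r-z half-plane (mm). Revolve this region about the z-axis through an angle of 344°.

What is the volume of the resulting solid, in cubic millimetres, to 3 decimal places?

Volume = 12026.002 mm³

Profile (r,z), 5 vertices: (5.5,23) (14,18.5) (20,32) (9.5,36.5) (6.5,36)
edge 0: (5.5,23)→(14,18.5)  cross = 5.5·18.5 − 14·23 = -220.2500; (r_i+r_j)·cross = 19.5·-220.2500 = -4294.8750
edge 1: (14,18.5)→(20,32)  cross = 14·32 − 20·18.5 = 78.0000; (r_i+r_j)·cross = 34·78.0000 = 2652.0000
edge 2: (20,32)→(9.5,36.5)  cross = 20·36.5 − 9.5·32 = 426.0000; (r_i+r_j)·cross = 29.5·426.0000 = 12567.0000
edge 3: (9.5,36.5)→(6.5,36)  cross = 9.5·36 − 6.5·36.5 = 104.7500; (r_i+r_j)·cross = 16·104.7500 = 1676.0000
edge 4: (6.5,36)→(5.5,23)  cross = 6.5·23 − 5.5·36 = -48.5000; (r_i+r_j)·cross = 12·-48.5000 = -582.0000
Σcross = 340.0000 → A = |Σcross|/2 = 170.0000 mm²
Σ(r_i+r_j)·cross = 12018.1250 → first moment M = |Σ|/6 = 2003.0208
R_c = M/A = 2003.0208/170.0000 = 11.7825 mm
θ = 344° = 6.003933 rad
V = θ·R_c·A = 6.003933·11.7825·170.0000 = 12026.002 mm³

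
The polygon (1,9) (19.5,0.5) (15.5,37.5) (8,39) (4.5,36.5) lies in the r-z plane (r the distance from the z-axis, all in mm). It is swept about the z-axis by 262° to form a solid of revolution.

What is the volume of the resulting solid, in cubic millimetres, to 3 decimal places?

Profile (r,z), 5 vertices: (1,9) (19.5,0.5) (15.5,37.5) (8,39) (4.5,36.5)
edge 0: (1,9)→(19.5,0.5)  cross = 1·0.5 − 19.5·9 = -175.0000; (r_i+r_j)·cross = 20.5·-175.0000 = -3587.5000
edge 1: (19.5,0.5)→(15.5,37.5)  cross = 19.5·37.5 − 15.5·0.5 = 723.5000; (r_i+r_j)·cross = 35·723.5000 = 25322.5000
edge 2: (15.5,37.5)→(8,39)  cross = 15.5·39 − 8·37.5 = 304.5000; (r_i+r_j)·cross = 23.5·304.5000 = 7155.7500
edge 3: (8,39)→(4.5,36.5)  cross = 8·36.5 − 4.5·39 = 116.5000; (r_i+r_j)·cross = 12.5·116.5000 = 1456.2500
edge 4: (4.5,36.5)→(1,9)  cross = 4.5·9 − 1·36.5 = 4.0000; (r_i+r_j)·cross = 5.5·4.0000 = 22.0000
Σcross = 973.5000 → A = |Σcross|/2 = 486.7500 mm²
Σ(r_i+r_j)·cross = 30369.0000 → first moment M = |Σ|/6 = 5061.5000
R_c = M/A = 5061.5000/486.7500 = 10.3986 mm
θ = 262° = 4.572763 rad
V = θ·R_c·A = 4.572763·10.3986·486.7500 = 23145.038 mm³

Volume = 23145.038 mm³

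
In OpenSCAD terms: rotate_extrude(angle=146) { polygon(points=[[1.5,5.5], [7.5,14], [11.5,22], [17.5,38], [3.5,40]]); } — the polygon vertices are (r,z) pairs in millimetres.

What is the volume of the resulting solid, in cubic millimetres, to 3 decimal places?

Volume = 5565.651 mm³

Profile (r,z), 5 vertices: (1.5,5.5) (7.5,14) (11.5,22) (17.5,38) (3.5,40)
edge 0: (1.5,5.5)→(7.5,14)  cross = 1.5·14 − 7.5·5.5 = -20.2500; (r_i+r_j)·cross = 9·-20.2500 = -182.2500
edge 1: (7.5,14)→(11.5,22)  cross = 7.5·22 − 11.5·14 = 4.0000; (r_i+r_j)·cross = 19·4.0000 = 76.0000
edge 2: (11.5,22)→(17.5,38)  cross = 11.5·38 − 17.5·22 = 52.0000; (r_i+r_j)·cross = 29·52.0000 = 1508.0000
edge 3: (17.5,38)→(3.5,40)  cross = 17.5·40 − 3.5·38 = 567.0000; (r_i+r_j)·cross = 21·567.0000 = 11907.0000
edge 4: (3.5,40)→(1.5,5.5)  cross = 3.5·5.5 − 1.5·40 = -40.7500; (r_i+r_j)·cross = 5·-40.7500 = -203.7500
Σcross = 562.0000 → A = |Σcross|/2 = 281.0000 mm²
Σ(r_i+r_j)·cross = 13105.0000 → first moment M = |Σ|/6 = 2184.1667
R_c = M/A = 2184.1667/281.0000 = 7.7728 mm
θ = 146° = 2.548181 rad
V = θ·R_c·A = 2.548181·7.7728·281.0000 = 5565.651 mm³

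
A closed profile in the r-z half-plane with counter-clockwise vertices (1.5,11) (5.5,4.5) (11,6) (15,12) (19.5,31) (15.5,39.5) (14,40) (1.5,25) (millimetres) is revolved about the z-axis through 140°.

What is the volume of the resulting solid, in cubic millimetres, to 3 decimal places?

Volume = 10165.917 mm³

Profile (r,z), 8 vertices: (1.5,11) (5.5,4.5) (11,6) (15,12) (19.5,31) (15.5,39.5) (14,40) (1.5,25)
edge 0: (1.5,11)→(5.5,4.5)  cross = 1.5·4.5 − 5.5·11 = -53.7500; (r_i+r_j)·cross = 7·-53.7500 = -376.2500
edge 1: (5.5,4.5)→(11,6)  cross = 5.5·6 − 11·4.5 = -16.5000; (r_i+r_j)·cross = 16.5·-16.5000 = -272.2500
edge 2: (11,6)→(15,12)  cross = 11·12 − 15·6 = 42.0000; (r_i+r_j)·cross = 26·42.0000 = 1092.0000
edge 3: (15,12)→(19.5,31)  cross = 15·31 − 19.5·12 = 231.0000; (r_i+r_j)·cross = 34.5·231.0000 = 7969.5000
edge 4: (19.5,31)→(15.5,39.5)  cross = 19.5·39.5 − 15.5·31 = 289.7500; (r_i+r_j)·cross = 35·289.7500 = 10141.2500
edge 5: (15.5,39.5)→(14,40)  cross = 15.5·40 − 14·39.5 = 67.0000; (r_i+r_j)·cross = 29.5·67.0000 = 1976.5000
edge 6: (14,40)→(1.5,25)  cross = 14·25 − 1.5·40 = 290.0000; (r_i+r_j)·cross = 15.5·290.0000 = 4495.0000
edge 7: (1.5,25)→(1.5,11)  cross = 1.5·11 − 1.5·25 = -21.0000; (r_i+r_j)·cross = 3·-21.0000 = -63.0000
Σcross = 828.5000 → A = |Σcross|/2 = 414.2500 mm²
Σ(r_i+r_j)·cross = 24962.7500 → first moment M = |Σ|/6 = 4160.4583
R_c = M/A = 4160.4583/414.2500 = 10.0434 mm
θ = 140° = 2.443461 rad
V = θ·R_c·A = 2.443461·10.0434·414.2500 = 10165.917 mm³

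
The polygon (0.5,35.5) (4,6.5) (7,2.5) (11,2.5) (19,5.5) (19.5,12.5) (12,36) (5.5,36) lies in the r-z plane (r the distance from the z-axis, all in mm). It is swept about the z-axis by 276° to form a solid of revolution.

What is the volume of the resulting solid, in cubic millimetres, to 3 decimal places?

Profile (r,z), 8 vertices: (0.5,35.5) (4,6.5) (7,2.5) (11,2.5) (19,5.5) (19.5,12.5) (12,36) (5.5,36)
edge 0: (0.5,35.5)→(4,6.5)  cross = 0.5·6.5 − 4·35.5 = -138.7500; (r_i+r_j)·cross = 4.5·-138.7500 = -624.3750
edge 1: (4,6.5)→(7,2.5)  cross = 4·2.5 − 7·6.5 = -35.5000; (r_i+r_j)·cross = 11·-35.5000 = -390.5000
edge 2: (7,2.5)→(11,2.5)  cross = 7·2.5 − 11·2.5 = -10.0000; (r_i+r_j)·cross = 18·-10.0000 = -180.0000
edge 3: (11,2.5)→(19,5.5)  cross = 11·5.5 − 19·2.5 = 13.0000; (r_i+r_j)·cross = 30·13.0000 = 390.0000
edge 4: (19,5.5)→(19.5,12.5)  cross = 19·12.5 − 19.5·5.5 = 130.2500; (r_i+r_j)·cross = 38.5·130.2500 = 5014.6250
edge 5: (19.5,12.5)→(12,36)  cross = 19.5·36 − 12·12.5 = 552.0000; (r_i+r_j)·cross = 31.5·552.0000 = 17388.0000
edge 6: (12,36)→(5.5,36)  cross = 12·36 − 5.5·36 = 234.0000; (r_i+r_j)·cross = 17.5·234.0000 = 4095.0000
edge 7: (5.5,36)→(0.5,35.5)  cross = 5.5·35.5 − 0.5·36 = 177.2500; (r_i+r_j)·cross = 6·177.2500 = 1063.5000
Σcross = 922.2500 → A = |Σcross|/2 = 461.1250 mm²
Σ(r_i+r_j)·cross = 26756.2500 → first moment M = |Σ|/6 = 4459.3750
R_c = M/A = 4459.3750/461.1250 = 9.6706 mm
θ = 276° = 4.817109 rad
V = θ·R_c·A = 4.817109·9.6706·461.1250 = 21481.294 mm³

Volume = 21481.294 mm³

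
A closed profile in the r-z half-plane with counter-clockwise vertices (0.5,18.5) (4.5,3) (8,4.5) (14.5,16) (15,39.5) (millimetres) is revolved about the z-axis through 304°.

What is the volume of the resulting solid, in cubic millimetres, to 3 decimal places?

Profile (r,z), 5 vertices: (0.5,18.5) (4.5,3) (8,4.5) (14.5,16) (15,39.5)
edge 0: (0.5,18.5)→(4.5,3)  cross = 0.5·3 − 4.5·18.5 = -81.7500; (r_i+r_j)·cross = 5·-81.7500 = -408.7500
edge 1: (4.5,3)→(8,4.5)  cross = 4.5·4.5 − 8·3 = -3.7500; (r_i+r_j)·cross = 12.5·-3.7500 = -46.8750
edge 2: (8,4.5)→(14.5,16)  cross = 8·16 − 14.5·4.5 = 62.7500; (r_i+r_j)·cross = 22.5·62.7500 = 1411.8750
edge 3: (14.5,16)→(15,39.5)  cross = 14.5·39.5 − 15·16 = 332.7500; (r_i+r_j)·cross = 29.5·332.7500 = 9816.1250
edge 4: (15,39.5)→(0.5,18.5)  cross = 15·18.5 − 0.5·39.5 = 257.7500; (r_i+r_j)·cross = 15.5·257.7500 = 3995.1250
Σcross = 567.7500 → A = |Σcross|/2 = 283.8750 mm²
Σ(r_i+r_j)·cross = 14767.5000 → first moment M = |Σ|/6 = 2461.2500
R_c = M/A = 2461.2500/283.8750 = 8.6702 mm
θ = 304° = 5.305801 rad
V = θ·R_c·A = 5.305801·8.6702·283.8750 = 13058.903 mm³

Volume = 13058.903 mm³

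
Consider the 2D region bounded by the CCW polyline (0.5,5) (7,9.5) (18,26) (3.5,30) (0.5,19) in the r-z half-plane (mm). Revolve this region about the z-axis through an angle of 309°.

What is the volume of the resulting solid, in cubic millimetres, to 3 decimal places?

Volume = 8899.123 mm³

Profile (r,z), 5 vertices: (0.5,5) (7,9.5) (18,26) (3.5,30) (0.5,19)
edge 0: (0.5,5)→(7,9.5)  cross = 0.5·9.5 − 7·5 = -30.2500; (r_i+r_j)·cross = 7.5·-30.2500 = -226.8750
edge 1: (7,9.5)→(18,26)  cross = 7·26 − 18·9.5 = 11.0000; (r_i+r_j)·cross = 25·11.0000 = 275.0000
edge 2: (18,26)→(3.5,30)  cross = 18·30 − 3.5·26 = 449.0000; (r_i+r_j)·cross = 21.5·449.0000 = 9653.5000
edge 3: (3.5,30)→(0.5,19)  cross = 3.5·19 − 0.5·30 = 51.5000; (r_i+r_j)·cross = 4·51.5000 = 206.0000
edge 4: (0.5,19)→(0.5,5)  cross = 0.5·5 − 0.5·19 = -7.0000; (r_i+r_j)·cross = 1·-7.0000 = -7.0000
Σcross = 474.2500 → A = |Σcross|/2 = 237.1250 mm²
Σ(r_i+r_j)·cross = 9900.6250 → first moment M = |Σ|/6 = 1650.1042
R_c = M/A = 1650.1042/237.1250 = 6.9588 mm
θ = 309° = 5.393067 rad
V = θ·R_c·A = 5.393067·6.9588·237.1250 = 8899.123 mm³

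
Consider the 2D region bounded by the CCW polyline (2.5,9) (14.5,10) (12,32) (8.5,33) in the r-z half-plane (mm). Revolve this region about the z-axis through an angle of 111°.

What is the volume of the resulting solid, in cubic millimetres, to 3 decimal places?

Volume = 3163.798 mm³

Profile (r,z), 4 vertices: (2.5,9) (14.5,10) (12,32) (8.5,33)
edge 0: (2.5,9)→(14.5,10)  cross = 2.5·10 − 14.5·9 = -105.5000; (r_i+r_j)·cross = 17·-105.5000 = -1793.5000
edge 1: (14.5,10)→(12,32)  cross = 14.5·32 − 12·10 = 344.0000; (r_i+r_j)·cross = 26.5·344.0000 = 9116.0000
edge 2: (12,32)→(8.5,33)  cross = 12·33 − 8.5·32 = 124.0000; (r_i+r_j)·cross = 20.5·124.0000 = 2542.0000
edge 3: (8.5,33)→(2.5,9)  cross = 8.5·9 − 2.5·33 = -6.0000; (r_i+r_j)·cross = 11·-6.0000 = -66.0000
Σcross = 356.5000 → A = |Σcross|/2 = 178.2500 mm²
Σ(r_i+r_j)·cross = 9798.5000 → first moment M = |Σ|/6 = 1633.0833
R_c = M/A = 1633.0833/178.2500 = 9.1618 mm
θ = 111° = 1.937315 rad
V = θ·R_c·A = 1.937315·9.1618·178.2500 = 3163.798 mm³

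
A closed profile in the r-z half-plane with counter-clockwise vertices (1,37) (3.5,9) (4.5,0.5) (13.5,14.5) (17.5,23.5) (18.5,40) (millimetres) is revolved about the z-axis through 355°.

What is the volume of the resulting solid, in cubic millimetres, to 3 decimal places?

Volume = 25079.014 mm³

Profile (r,z), 6 vertices: (1,37) (3.5,9) (4.5,0.5) (13.5,14.5) (17.5,23.5) (18.5,40)
edge 0: (1,37)→(3.5,9)  cross = 1·9 − 3.5·37 = -120.5000; (r_i+r_j)·cross = 4.5·-120.5000 = -542.2500
edge 1: (3.5,9)→(4.5,0.5)  cross = 3.5·0.5 − 4.5·9 = -38.7500; (r_i+r_j)·cross = 8·-38.7500 = -310.0000
edge 2: (4.5,0.5)→(13.5,14.5)  cross = 4.5·14.5 − 13.5·0.5 = 58.5000; (r_i+r_j)·cross = 18·58.5000 = 1053.0000
edge 3: (13.5,14.5)→(17.5,23.5)  cross = 13.5·23.5 − 17.5·14.5 = 63.5000; (r_i+r_j)·cross = 31·63.5000 = 1968.5000
edge 4: (17.5,23.5)→(18.5,40)  cross = 17.5·40 − 18.5·23.5 = 265.2500; (r_i+r_j)·cross = 36·265.2500 = 9549.0000
edge 5: (18.5,40)→(1,37)  cross = 18.5·37 − 1·40 = 644.5000; (r_i+r_j)·cross = 19.5·644.5000 = 12567.7500
Σcross = 872.5000 → A = |Σcross|/2 = 436.2500 mm²
Σ(r_i+r_j)·cross = 24286.0000 → first moment M = |Σ|/6 = 4047.6667
R_c = M/A = 4047.6667/436.2500 = 9.2783 mm
θ = 355° = 6.195919 rad
V = θ·R_c·A = 6.195919·9.2783·436.2500 = 25079.014 mm³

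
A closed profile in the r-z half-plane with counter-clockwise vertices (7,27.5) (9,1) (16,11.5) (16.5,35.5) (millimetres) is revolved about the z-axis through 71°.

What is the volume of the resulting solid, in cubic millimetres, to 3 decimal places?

Profile (r,z), 4 vertices: (7,27.5) (9,1) (16,11.5) (16.5,35.5)
edge 0: (7,27.5)→(9,1)  cross = 7·1 − 9·27.5 = -240.5000; (r_i+r_j)·cross = 16·-240.5000 = -3848.0000
edge 1: (9,1)→(16,11.5)  cross = 9·11.5 − 16·1 = 87.5000; (r_i+r_j)·cross = 25·87.5000 = 2187.5000
edge 2: (16,11.5)→(16.5,35.5)  cross = 16·35.5 − 16.5·11.5 = 378.2500; (r_i+r_j)·cross = 32.5·378.2500 = 12293.1250
edge 3: (16.5,35.5)→(7,27.5)  cross = 16.5·27.5 − 7·35.5 = 205.2500; (r_i+r_j)·cross = 23.5·205.2500 = 4823.3750
Σcross = 430.5000 → A = |Σcross|/2 = 215.2500 mm²
Σ(r_i+r_j)·cross = 15456.0000 → first moment M = |Σ|/6 = 2576.0000
R_c = M/A = 2576.0000/215.2500 = 11.9675 mm
θ = 71° = 1.239184 rad
V = θ·R_c·A = 1.239184·11.9675·215.2500 = 3192.137 mm³

Volume = 3192.137 mm³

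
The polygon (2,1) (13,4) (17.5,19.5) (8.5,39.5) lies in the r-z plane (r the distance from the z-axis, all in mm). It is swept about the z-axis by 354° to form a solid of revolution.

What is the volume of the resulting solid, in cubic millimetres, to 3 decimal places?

Profile (r,z), 4 vertices: (2,1) (13,4) (17.5,19.5) (8.5,39.5)
edge 0: (2,1)→(13,4)  cross = 2·4 − 13·1 = -5.0000; (r_i+r_j)·cross = 15·-5.0000 = -75.0000
edge 1: (13,4)→(17.5,19.5)  cross = 13·19.5 − 17.5·4 = 183.5000; (r_i+r_j)·cross = 30.5·183.5000 = 5596.7500
edge 2: (17.5,19.5)→(8.5,39.5)  cross = 17.5·39.5 − 8.5·19.5 = 525.5000; (r_i+r_j)·cross = 26·525.5000 = 13663.0000
edge 3: (8.5,39.5)→(2,1)  cross = 8.5·1 − 2·39.5 = -70.5000; (r_i+r_j)·cross = 10.5·-70.5000 = -740.2500
Σcross = 633.5000 → A = |Σcross|/2 = 316.7500 mm²
Σ(r_i+r_j)·cross = 18444.5000 → first moment M = |Σ|/6 = 3074.0833
R_c = M/A = 3074.0833/316.7500 = 9.7051 mm
θ = 354° = 6.178466 rad
V = θ·R_c·A = 6.178466·9.7051·316.7500 = 18993.118 mm³

Volume = 18993.118 mm³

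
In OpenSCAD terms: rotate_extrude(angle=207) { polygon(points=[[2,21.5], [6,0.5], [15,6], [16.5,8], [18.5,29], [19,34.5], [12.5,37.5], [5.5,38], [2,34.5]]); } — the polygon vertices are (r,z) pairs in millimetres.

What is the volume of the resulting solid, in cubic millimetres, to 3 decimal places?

Profile (r,z), 9 vertices: (2,21.5) (6,0.5) (15,6) (16.5,8) (18.5,29) (19,34.5) (12.5,37.5) (5.5,38) (2,34.5)
edge 0: (2,21.5)→(6,0.5)  cross = 2·0.5 − 6·21.5 = -128.0000; (r_i+r_j)·cross = 8·-128.0000 = -1024.0000
edge 1: (6,0.5)→(15,6)  cross = 6·6 − 15·0.5 = 28.5000; (r_i+r_j)·cross = 21·28.5000 = 598.5000
edge 2: (15,6)→(16.5,8)  cross = 15·8 − 16.5·6 = 21.0000; (r_i+r_j)·cross = 31.5·21.0000 = 661.5000
edge 3: (16.5,8)→(18.5,29)  cross = 16.5·29 − 18.5·8 = 330.5000; (r_i+r_j)·cross = 35·330.5000 = 11567.5000
edge 4: (18.5,29)→(19,34.5)  cross = 18.5·34.5 − 19·29 = 87.2500; (r_i+r_j)·cross = 37.5·87.2500 = 3271.8750
edge 5: (19,34.5)→(12.5,37.5)  cross = 19·37.5 − 12.5·34.5 = 281.2500; (r_i+r_j)·cross = 31.5·281.2500 = 8859.3750
edge 6: (12.5,37.5)→(5.5,38)  cross = 12.5·38 − 5.5·37.5 = 268.7500; (r_i+r_j)·cross = 18·268.7500 = 4837.5000
edge 7: (5.5,38)→(2,34.5)  cross = 5.5·34.5 − 2·38 = 113.7500; (r_i+r_j)·cross = 7.5·113.7500 = 853.1250
edge 8: (2,34.5)→(2,21.5)  cross = 2·21.5 − 2·34.5 = -26.0000; (r_i+r_j)·cross = 4·-26.0000 = -104.0000
Σcross = 977.0000 → A = |Σcross|/2 = 488.5000 mm²
Σ(r_i+r_j)·cross = 29521.3750 → first moment M = |Σ|/6 = 4920.2292
R_c = M/A = 4920.2292/488.5000 = 10.0721 mm
θ = 207° = 3.612832 rad
V = θ·R_c·A = 3.612832·10.0721·488.5000 = 17775.959 mm³

Volume = 17775.959 mm³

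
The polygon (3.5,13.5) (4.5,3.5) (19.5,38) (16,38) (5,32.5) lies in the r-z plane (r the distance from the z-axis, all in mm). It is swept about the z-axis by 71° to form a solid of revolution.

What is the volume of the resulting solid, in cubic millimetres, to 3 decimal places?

Volume = 2754.370 mm³

Profile (r,z), 5 vertices: (3.5,13.5) (4.5,3.5) (19.5,38) (16,38) (5,32.5)
edge 0: (3.5,13.5)→(4.5,3.5)  cross = 3.5·3.5 − 4.5·13.5 = -48.5000; (r_i+r_j)·cross = 8·-48.5000 = -388.0000
edge 1: (4.5,3.5)→(19.5,38)  cross = 4.5·38 − 19.5·3.5 = 102.7500; (r_i+r_j)·cross = 24·102.7500 = 2466.0000
edge 2: (19.5,38)→(16,38)  cross = 19.5·38 − 16·38 = 133.0000; (r_i+r_j)·cross = 35.5·133.0000 = 4721.5000
edge 3: (16,38)→(5,32.5)  cross = 16·32.5 − 5·38 = 330.0000; (r_i+r_j)·cross = 21·330.0000 = 6930.0000
edge 4: (5,32.5)→(3.5,13.5)  cross = 5·13.5 − 3.5·32.5 = -46.2500; (r_i+r_j)·cross = 8.5·-46.2500 = -393.1250
Σcross = 471.0000 → A = |Σcross|/2 = 235.5000 mm²
Σ(r_i+r_j)·cross = 13336.3750 → first moment M = |Σ|/6 = 2222.7292
R_c = M/A = 2222.7292/235.5000 = 9.4383 mm
θ = 71° = 1.239184 rad
V = θ·R_c·A = 1.239184·9.4383·235.5000 = 2754.370 mm³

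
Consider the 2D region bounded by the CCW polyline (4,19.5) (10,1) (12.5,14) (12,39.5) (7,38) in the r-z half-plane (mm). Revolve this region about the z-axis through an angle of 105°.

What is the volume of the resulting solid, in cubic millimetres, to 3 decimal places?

Profile (r,z), 5 vertices: (4,19.5) (10,1) (12.5,14) (12,39.5) (7,38)
edge 0: (4,19.5)→(10,1)  cross = 4·1 − 10·19.5 = -191.0000; (r_i+r_j)·cross = 14·-191.0000 = -2674.0000
edge 1: (10,1)→(12.5,14)  cross = 10·14 − 12.5·1 = 127.5000; (r_i+r_j)·cross = 22.5·127.5000 = 2868.7500
edge 2: (12.5,14)→(12,39.5)  cross = 12.5·39.5 − 12·14 = 325.7500; (r_i+r_j)·cross = 24.5·325.7500 = 7980.8750
edge 3: (12,39.5)→(7,38)  cross = 12·38 − 7·39.5 = 179.5000; (r_i+r_j)·cross = 19·179.5000 = 3410.5000
edge 4: (7,38)→(4,19.5)  cross = 7·19.5 − 4·38 = -15.5000; (r_i+r_j)·cross = 11·-15.5000 = -170.5000
Σcross = 426.2500 → A = |Σcross|/2 = 213.1250 mm²
Σ(r_i+r_j)·cross = 11415.6250 → first moment M = |Σ|/6 = 1902.6042
R_c = M/A = 1902.6042/213.1250 = 8.9272 mm
θ = 105° = 1.832596 rad
V = θ·R_c·A = 1.832596·8.9272·213.1250 = 3486.704 mm³

Volume = 3486.704 mm³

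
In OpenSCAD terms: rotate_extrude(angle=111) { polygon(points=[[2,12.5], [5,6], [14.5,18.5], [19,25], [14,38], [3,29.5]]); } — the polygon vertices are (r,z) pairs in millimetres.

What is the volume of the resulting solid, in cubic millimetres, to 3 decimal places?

Profile (r,z), 6 vertices: (2,12.5) (5,6) (14.5,18.5) (19,25) (14,38) (3,29.5)
edge 0: (2,12.5)→(5,6)  cross = 2·6 − 5·12.5 = -50.5000; (r_i+r_j)·cross = 7·-50.5000 = -353.5000
edge 1: (5,6)→(14.5,18.5)  cross = 5·18.5 − 14.5·6 = 5.5000; (r_i+r_j)·cross = 19.5·5.5000 = 107.2500
edge 2: (14.5,18.5)→(19,25)  cross = 14.5·25 − 19·18.5 = 11.0000; (r_i+r_j)·cross = 33.5·11.0000 = 368.5000
edge 3: (19,25)→(14,38)  cross = 19·38 − 14·25 = 372.0000; (r_i+r_j)·cross = 33·372.0000 = 12276.0000
edge 4: (14,38)→(3,29.5)  cross = 14·29.5 − 3·38 = 299.0000; (r_i+r_j)·cross = 17·299.0000 = 5083.0000
edge 5: (3,29.5)→(2,12.5)  cross = 3·12.5 − 2·29.5 = -21.5000; (r_i+r_j)·cross = 5·-21.5000 = -107.5000
Σcross = 615.5000 → A = |Σcross|/2 = 307.7500 mm²
Σ(r_i+r_j)·cross = 17373.7500 → first moment M = |Σ|/6 = 2895.6250
R_c = M/A = 2895.6250/307.7500 = 9.4090 mm
θ = 111° = 1.937315 rad
V = θ·R_c·A = 1.937315·9.4090·307.7500 = 5609.739 mm³

Volume = 5609.739 mm³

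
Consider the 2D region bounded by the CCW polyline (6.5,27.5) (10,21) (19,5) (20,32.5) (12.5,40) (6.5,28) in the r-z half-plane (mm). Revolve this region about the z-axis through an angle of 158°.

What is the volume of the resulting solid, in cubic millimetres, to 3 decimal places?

Profile (r,z), 6 vertices: (6.5,27.5) (10,21) (19,5) (20,32.5) (12.5,40) (6.5,28)
edge 0: (6.5,27.5)→(10,21)  cross = 6.5·21 − 10·27.5 = -138.5000; (r_i+r_j)·cross = 16.5·-138.5000 = -2285.2500
edge 1: (10,21)→(19,5)  cross = 10·5 − 19·21 = -349.0000; (r_i+r_j)·cross = 29·-349.0000 = -10121.0000
edge 2: (19,5)→(20,32.5)  cross = 19·32.5 − 20·5 = 517.5000; (r_i+r_j)·cross = 39·517.5000 = 20182.5000
edge 3: (20,32.5)→(12.5,40)  cross = 20·40 − 12.5·32.5 = 393.7500; (r_i+r_j)·cross = 32.5·393.7500 = 12796.8750
edge 4: (12.5,40)→(6.5,28)  cross = 12.5·28 − 6.5·40 = 90.0000; (r_i+r_j)·cross = 19·90.0000 = 1710.0000
edge 5: (6.5,28)→(6.5,27.5)  cross = 6.5·27.5 − 6.5·28 = -3.2500; (r_i+r_j)·cross = 13·-3.2500 = -42.2500
Σcross = 510.5000 → A = |Σcross|/2 = 255.2500 mm²
Σ(r_i+r_j)·cross = 22240.8750 → first moment M = |Σ|/6 = 3706.8125
R_c = M/A = 3706.8125/255.2500 = 14.5223 mm
θ = 158° = 2.757620 rad
V = θ·R_c·A = 2.757620·14.5223·255.2500 = 10221.981 mm³

Volume = 10221.981 mm³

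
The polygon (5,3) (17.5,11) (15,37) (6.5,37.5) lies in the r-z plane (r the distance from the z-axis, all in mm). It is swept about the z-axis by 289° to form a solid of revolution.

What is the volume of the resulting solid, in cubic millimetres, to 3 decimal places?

Volume = 17425.764 mm³

Profile (r,z), 4 vertices: (5,3) (17.5,11) (15,37) (6.5,37.5)
edge 0: (5,3)→(17.5,11)  cross = 5·11 − 17.5·3 = 2.5000; (r_i+r_j)·cross = 22.5·2.5000 = 56.2500
edge 1: (17.5,11)→(15,37)  cross = 17.5·37 − 15·11 = 482.5000; (r_i+r_j)·cross = 32.5·482.5000 = 15681.2500
edge 2: (15,37)→(6.5,37.5)  cross = 15·37.5 − 6.5·37 = 322.0000; (r_i+r_j)·cross = 21.5·322.0000 = 6923.0000
edge 3: (6.5,37.5)→(5,3)  cross = 6.5·3 − 5·37.5 = -168.0000; (r_i+r_j)·cross = 11.5·-168.0000 = -1932.0000
Σcross = 639.0000 → A = |Σcross|/2 = 319.5000 mm²
Σ(r_i+r_j)·cross = 20728.5000 → first moment M = |Σ|/6 = 3454.7500
R_c = M/A = 3454.7500/319.5000 = 10.8130 mm
θ = 289° = 5.044002 rad
V = θ·R_c·A = 5.044002·10.8130·319.5000 = 17425.764 mm³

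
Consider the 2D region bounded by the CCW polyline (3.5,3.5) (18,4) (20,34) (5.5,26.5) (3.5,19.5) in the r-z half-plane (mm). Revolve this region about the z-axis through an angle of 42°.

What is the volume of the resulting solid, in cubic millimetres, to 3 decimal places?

Volume = 3377.779 mm³

Profile (r,z), 5 vertices: (3.5,3.5) (18,4) (20,34) (5.5,26.5) (3.5,19.5)
edge 0: (3.5,3.5)→(18,4)  cross = 3.5·4 − 18·3.5 = -49.0000; (r_i+r_j)·cross = 21.5·-49.0000 = -1053.5000
edge 1: (18,4)→(20,34)  cross = 18·34 − 20·4 = 532.0000; (r_i+r_j)·cross = 38·532.0000 = 20216.0000
edge 2: (20,34)→(5.5,26.5)  cross = 20·26.5 − 5.5·34 = 343.0000; (r_i+r_j)·cross = 25.5·343.0000 = 8746.5000
edge 3: (5.5,26.5)→(3.5,19.5)  cross = 5.5·19.5 − 3.5·26.5 = 14.5000; (r_i+r_j)·cross = 9·14.5000 = 130.5000
edge 4: (3.5,19.5)→(3.5,3.5)  cross = 3.5·3.5 − 3.5·19.5 = -56.0000; (r_i+r_j)·cross = 7·-56.0000 = -392.0000
Σcross = 784.5000 → A = |Σcross|/2 = 392.2500 mm²
Σ(r_i+r_j)·cross = 27647.5000 → first moment M = |Σ|/6 = 4607.9167
R_c = M/A = 4607.9167/392.2500 = 11.7474 mm
θ = 42° = 0.733038 rad
V = θ·R_c·A = 0.733038·11.7474·392.2500 = 3377.779 mm³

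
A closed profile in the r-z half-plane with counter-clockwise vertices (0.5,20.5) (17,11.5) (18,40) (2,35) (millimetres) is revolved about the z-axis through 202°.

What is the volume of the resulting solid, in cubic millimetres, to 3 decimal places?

Profile (r,z), 4 vertices: (0.5,20.5) (17,11.5) (18,40) (2,35)
edge 0: (0.5,20.5)→(17,11.5)  cross = 0.5·11.5 − 17·20.5 = -342.7500; (r_i+r_j)·cross = 17.5·-342.7500 = -5998.1250
edge 1: (17,11.5)→(18,40)  cross = 17·40 − 18·11.5 = 473.0000; (r_i+r_j)·cross = 35·473.0000 = 16555.0000
edge 2: (18,40)→(2,35)  cross = 18·35 − 2·40 = 550.0000; (r_i+r_j)·cross = 20·550.0000 = 11000.0000
edge 3: (2,35)→(0.5,20.5)  cross = 2·20.5 − 0.5·35 = 23.5000; (r_i+r_j)·cross = 2.5·23.5000 = 58.7500
Σcross = 703.7500 → A = |Σcross|/2 = 351.8750 mm²
Σ(r_i+r_j)·cross = 21615.6250 → first moment M = |Σ|/6 = 3602.6042
R_c = M/A = 3602.6042/351.8750 = 10.2383 mm
θ = 202° = 3.525565 rad
V = θ·R_c·A = 3.525565·10.2383·351.8750 = 12701.215 mm³

Volume = 12701.215 mm³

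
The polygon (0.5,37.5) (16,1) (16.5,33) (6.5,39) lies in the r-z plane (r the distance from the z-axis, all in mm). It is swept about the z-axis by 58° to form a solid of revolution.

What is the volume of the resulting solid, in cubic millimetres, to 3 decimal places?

Profile (r,z), 4 vertices: (0.5,37.5) (16,1) (16.5,33) (6.5,39)
edge 0: (0.5,37.5)→(16,1)  cross = 0.5·1 − 16·37.5 = -599.5000; (r_i+r_j)·cross = 16.5·-599.5000 = -9891.7500
edge 1: (16,1)→(16.5,33)  cross = 16·33 − 16.5·1 = 511.5000; (r_i+r_j)·cross = 32.5·511.5000 = 16623.7500
edge 2: (16.5,33)→(6.5,39)  cross = 16.5·39 − 6.5·33 = 429.0000; (r_i+r_j)·cross = 23·429.0000 = 9867.0000
edge 3: (6.5,39)→(0.5,37.5)  cross = 6.5·37.5 − 0.5·39 = 224.2500; (r_i+r_j)·cross = 7·224.2500 = 1569.7500
Σcross = 565.2500 → A = |Σcross|/2 = 282.6250 mm²
Σ(r_i+r_j)·cross = 18168.7500 → first moment M = |Σ|/6 = 3028.1250
R_c = M/A = 3028.1250/282.6250 = 10.7143 mm
θ = 58° = 1.012291 rad
V = θ·R_c·A = 1.012291·10.7143·282.6250 = 3065.344 mm³

Volume = 3065.344 mm³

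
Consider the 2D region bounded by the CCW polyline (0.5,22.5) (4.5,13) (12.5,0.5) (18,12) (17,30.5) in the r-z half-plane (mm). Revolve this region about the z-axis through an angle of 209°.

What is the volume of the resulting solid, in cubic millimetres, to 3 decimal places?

Volume = 11918.604 mm³

Profile (r,z), 5 vertices: (0.5,22.5) (4.5,13) (12.5,0.5) (18,12) (17,30.5)
edge 0: (0.5,22.5)→(4.5,13)  cross = 0.5·13 − 4.5·22.5 = -94.7500; (r_i+r_j)·cross = 5·-94.7500 = -473.7500
edge 1: (4.5,13)→(12.5,0.5)  cross = 4.5·0.5 − 12.5·13 = -160.2500; (r_i+r_j)·cross = 17·-160.2500 = -2724.2500
edge 2: (12.5,0.5)→(18,12)  cross = 12.5·12 − 18·0.5 = 141.0000; (r_i+r_j)·cross = 30.5·141.0000 = 4300.5000
edge 3: (18,12)→(17,30.5)  cross = 18·30.5 − 17·12 = 345.0000; (r_i+r_j)·cross = 35·345.0000 = 12075.0000
edge 4: (17,30.5)→(0.5,22.5)  cross = 17·22.5 − 0.5·30.5 = 367.2500; (r_i+r_j)·cross = 17.5·367.2500 = 6426.8750
Σcross = 598.2500 → A = |Σcross|/2 = 299.1250 mm²
Σ(r_i+r_j)·cross = 19604.3750 → first moment M = |Σ|/6 = 3267.3958
R_c = M/A = 3267.3958/299.1250 = 10.9232 mm
θ = 209° = 3.647738 rad
V = θ·R_c·A = 3.647738·10.9232·299.1250 = 11918.604 mm³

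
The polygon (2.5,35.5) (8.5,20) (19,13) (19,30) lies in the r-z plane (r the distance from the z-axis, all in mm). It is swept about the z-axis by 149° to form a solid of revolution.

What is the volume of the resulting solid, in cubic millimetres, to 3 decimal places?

Profile (r,z), 4 vertices: (2.5,35.5) (8.5,20) (19,13) (19,30)
edge 0: (2.5,35.5)→(8.5,20)  cross = 2.5·20 − 8.5·35.5 = -251.7500; (r_i+r_j)·cross = 11·-251.7500 = -2769.2500
edge 1: (8.5,20)→(19,13)  cross = 8.5·13 − 19·20 = -269.5000; (r_i+r_j)·cross = 27.5·-269.5000 = -7411.2500
edge 2: (19,13)→(19,30)  cross = 19·30 − 19·13 = 323.0000; (r_i+r_j)·cross = 38·323.0000 = 12274.0000
edge 3: (19,30)→(2.5,35.5)  cross = 19·35.5 − 2.5·30 = 599.5000; (r_i+r_j)·cross = 21.5·599.5000 = 12889.2500
Σcross = 401.2500 → A = |Σcross|/2 = 200.6250 mm²
Σ(r_i+r_j)·cross = 14982.7500 → first moment M = |Σ|/6 = 2497.1250
R_c = M/A = 2497.1250/200.6250 = 12.4467 mm
θ = 149° = 2.600541 rad
V = θ·R_c·A = 2.600541·12.4467·200.6250 = 6493.875 mm³

Volume = 6493.875 mm³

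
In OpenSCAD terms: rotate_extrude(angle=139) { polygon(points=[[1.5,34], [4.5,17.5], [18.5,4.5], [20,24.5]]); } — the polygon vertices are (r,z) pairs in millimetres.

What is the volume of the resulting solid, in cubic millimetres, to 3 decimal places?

Volume = 8116.613 mm³

Profile (r,z), 4 vertices: (1.5,34) (4.5,17.5) (18.5,4.5) (20,24.5)
edge 0: (1.5,34)→(4.5,17.5)  cross = 1.5·17.5 − 4.5·34 = -126.7500; (r_i+r_j)·cross = 6·-126.7500 = -760.5000
edge 1: (4.5,17.5)→(18.5,4.5)  cross = 4.5·4.5 − 18.5·17.5 = -303.5000; (r_i+r_j)·cross = 23·-303.5000 = -6980.5000
edge 2: (18.5,4.5)→(20,24.5)  cross = 18.5·24.5 − 20·4.5 = 363.2500; (r_i+r_j)·cross = 38.5·363.2500 = 13985.1250
edge 3: (20,24.5)→(1.5,34)  cross = 20·34 − 1.5·24.5 = 643.2500; (r_i+r_j)·cross = 21.5·643.2500 = 13829.8750
Σcross = 576.2500 → A = |Σcross|/2 = 288.1250 mm²
Σ(r_i+r_j)·cross = 20074.0000 → first moment M = |Σ|/6 = 3345.6667
R_c = M/A = 3345.6667/288.1250 = 11.6119 mm
θ = 139° = 2.426008 rad
V = θ·R_c·A = 2.426008·11.6119·288.1250 = 8116.613 mm³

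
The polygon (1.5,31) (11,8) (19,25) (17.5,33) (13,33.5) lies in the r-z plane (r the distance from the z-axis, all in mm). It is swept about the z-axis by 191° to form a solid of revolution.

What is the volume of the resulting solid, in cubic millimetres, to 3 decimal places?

Volume = 9114.699 mm³

Profile (r,z), 5 vertices: (1.5,31) (11,8) (19,25) (17.5,33) (13,33.5)
edge 0: (1.5,31)→(11,8)  cross = 1.5·8 − 11·31 = -329.0000; (r_i+r_j)·cross = 12.5·-329.0000 = -4112.5000
edge 1: (11,8)→(19,25)  cross = 11·25 − 19·8 = 123.0000; (r_i+r_j)·cross = 30·123.0000 = 3690.0000
edge 2: (19,25)→(17.5,33)  cross = 19·33 − 17.5·25 = 189.5000; (r_i+r_j)·cross = 36.5·189.5000 = 6916.7500
edge 3: (17.5,33)→(13,33.5)  cross = 17.5·33.5 − 13·33 = 157.2500; (r_i+r_j)·cross = 30.5·157.2500 = 4796.1250
edge 4: (13,33.5)→(1.5,31)  cross = 13·31 − 1.5·33.5 = 352.7500; (r_i+r_j)·cross = 14.5·352.7500 = 5114.8750
Σcross = 493.5000 → A = |Σcross|/2 = 246.7500 mm²
Σ(r_i+r_j)·cross = 16405.2500 → first moment M = |Σ|/6 = 2734.2083
R_c = M/A = 2734.2083/246.7500 = 11.0809 mm
θ = 191° = 3.333579 rad
V = θ·R_c·A = 3.333579·11.0809·246.7500 = 9114.699 mm³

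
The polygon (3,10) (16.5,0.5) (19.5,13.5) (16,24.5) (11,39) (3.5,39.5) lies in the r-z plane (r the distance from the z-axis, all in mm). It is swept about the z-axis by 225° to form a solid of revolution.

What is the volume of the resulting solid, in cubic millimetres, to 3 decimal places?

Volume = 17751.062 mm³

Profile (r,z), 6 vertices: (3,10) (16.5,0.5) (19.5,13.5) (16,24.5) (11,39) (3.5,39.5)
edge 0: (3,10)→(16.5,0.5)  cross = 3·0.5 − 16.5·10 = -163.5000; (r_i+r_j)·cross = 19.5·-163.5000 = -3188.2500
edge 1: (16.5,0.5)→(19.5,13.5)  cross = 16.5·13.5 − 19.5·0.5 = 213.0000; (r_i+r_j)·cross = 36·213.0000 = 7668.0000
edge 2: (19.5,13.5)→(16,24.5)  cross = 19.5·24.5 − 16·13.5 = 261.7500; (r_i+r_j)·cross = 35.5·261.7500 = 9292.1250
edge 3: (16,24.5)→(11,39)  cross = 16·39 − 11·24.5 = 354.5000; (r_i+r_j)·cross = 27·354.5000 = 9571.5000
edge 4: (11,39)→(3.5,39.5)  cross = 11·39.5 − 3.5·39 = 298.0000; (r_i+r_j)·cross = 14.5·298.0000 = 4321.0000
edge 5: (3.5,39.5)→(3,10)  cross = 3.5·10 − 3·39.5 = -83.5000; (r_i+r_j)·cross = 6.5·-83.5000 = -542.7500
Σcross = 880.2500 → A = |Σcross|/2 = 440.1250 mm²
Σ(r_i+r_j)·cross = 27121.6250 → first moment M = |Σ|/6 = 4520.2708
R_c = M/A = 4520.2708/440.1250 = 10.2704 mm
θ = 225° = 3.926991 rad
V = θ·R_c·A = 3.926991·10.2704·440.1250 = 17751.062 mm³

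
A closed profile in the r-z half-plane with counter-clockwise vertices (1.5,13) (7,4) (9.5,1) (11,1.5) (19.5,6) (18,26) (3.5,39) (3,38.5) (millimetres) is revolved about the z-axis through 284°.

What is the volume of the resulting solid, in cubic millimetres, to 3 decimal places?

Profile (r,z), 8 vertices: (1.5,13) (7,4) (9.5,1) (11,1.5) (19.5,6) (18,26) (3.5,39) (3,38.5)
edge 0: (1.5,13)→(7,4)  cross = 1.5·4 − 7·13 = -85.0000; (r_i+r_j)·cross = 8.5·-85.0000 = -722.5000
edge 1: (7,4)→(9.5,1)  cross = 7·1 − 9.5·4 = -31.0000; (r_i+r_j)·cross = 16.5·-31.0000 = -511.5000
edge 2: (9.5,1)→(11,1.5)  cross = 9.5·1.5 − 11·1 = 3.2500; (r_i+r_j)·cross = 20.5·3.2500 = 66.6250
edge 3: (11,1.5)→(19.5,6)  cross = 11·6 − 19.5·1.5 = 36.7500; (r_i+r_j)·cross = 30.5·36.7500 = 1120.8750
edge 4: (19.5,6)→(18,26)  cross = 19.5·26 − 18·6 = 399.0000; (r_i+r_j)·cross = 37.5·399.0000 = 14962.5000
edge 5: (18,26)→(3.5,39)  cross = 18·39 − 3.5·26 = 611.0000; (r_i+r_j)·cross = 21.5·611.0000 = 13136.5000
edge 6: (3.5,39)→(3,38.5)  cross = 3.5·38.5 − 3·39 = 17.7500; (r_i+r_j)·cross = 6.5·17.7500 = 115.3750
edge 7: (3,38.5)→(1.5,13)  cross = 3·13 − 1.5·38.5 = -18.7500; (r_i+r_j)·cross = 4.5·-18.7500 = -84.3750
Σcross = 933.0000 → A = |Σcross|/2 = 466.5000 mm²
Σ(r_i+r_j)·cross = 28083.5000 → first moment M = |Σ|/6 = 4680.5833
R_c = M/A = 4680.5833/466.5000 = 10.0334 mm
θ = 284° = 4.956735 rad
V = θ·R_c·A = 4.956735·10.0334·466.5000 = 23200.412 mm³

Volume = 23200.412 mm³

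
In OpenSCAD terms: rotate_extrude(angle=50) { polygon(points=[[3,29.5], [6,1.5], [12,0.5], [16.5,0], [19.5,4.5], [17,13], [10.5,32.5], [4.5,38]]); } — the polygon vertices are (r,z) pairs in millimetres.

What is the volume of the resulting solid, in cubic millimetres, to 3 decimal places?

Profile (r,z), 8 vertices: (3,29.5) (6,1.5) (12,0.5) (16.5,0) (19.5,4.5) (17,13) (10.5,32.5) (4.5,38)
edge 0: (3,29.5)→(6,1.5)  cross = 3·1.5 − 6·29.5 = -172.5000; (r_i+r_j)·cross = 9·-172.5000 = -1552.5000
edge 1: (6,1.5)→(12,0.5)  cross = 6·0.5 − 12·1.5 = -15.0000; (r_i+r_j)·cross = 18·-15.0000 = -270.0000
edge 2: (12,0.5)→(16.5,0)  cross = 12·0 − 16.5·0.5 = -8.2500; (r_i+r_j)·cross = 28.5·-8.2500 = -235.1250
edge 3: (16.5,0)→(19.5,4.5)  cross = 16.5·4.5 − 19.5·0 = 74.2500; (r_i+r_j)·cross = 36·74.2500 = 2673.0000
edge 4: (19.5,4.5)→(17,13)  cross = 19.5·13 − 17·4.5 = 177.0000; (r_i+r_j)·cross = 36.5·177.0000 = 6460.5000
edge 5: (17,13)→(10.5,32.5)  cross = 17·32.5 − 10.5·13 = 416.0000; (r_i+r_j)·cross = 27.5·416.0000 = 11440.0000
edge 6: (10.5,32.5)→(4.5,38)  cross = 10.5·38 − 4.5·32.5 = 252.7500; (r_i+r_j)·cross = 15·252.7500 = 3791.2500
edge 7: (4.5,38)→(3,29.5)  cross = 4.5·29.5 − 3·38 = 18.7500; (r_i+r_j)·cross = 7.5·18.7500 = 140.6250
Σcross = 743.0000 → A = |Σcross|/2 = 371.5000 mm²
Σ(r_i+r_j)·cross = 22447.7500 → first moment M = |Σ|/6 = 3741.2917
R_c = M/A = 3741.2917/371.5000 = 10.0708 mm
θ = 50° = 0.872665 rad
V = θ·R_c·A = 0.872665·10.0708·371.5000 = 3264.893 mm³

Volume = 3264.893 mm³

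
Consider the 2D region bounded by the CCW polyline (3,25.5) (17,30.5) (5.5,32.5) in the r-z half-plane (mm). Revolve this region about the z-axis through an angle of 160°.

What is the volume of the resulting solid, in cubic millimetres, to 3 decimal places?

Volume = 1014.734 mm³

Profile (r,z), 3 vertices: (3,25.5) (17,30.5) (5.5,32.5)
edge 0: (3,25.5)→(17,30.5)  cross = 3·30.5 − 17·25.5 = -342.0000; (r_i+r_j)·cross = 20·-342.0000 = -6840.0000
edge 1: (17,30.5)→(5.5,32.5)  cross = 17·32.5 − 5.5·30.5 = 384.7500; (r_i+r_j)·cross = 22.5·384.7500 = 8656.8750
edge 2: (5.5,32.5)→(3,25.5)  cross = 5.5·25.5 − 3·32.5 = 42.7500; (r_i+r_j)·cross = 8.5·42.7500 = 363.3750
Σcross = 85.5000 → A = |Σcross|/2 = 42.7500 mm²
Σ(r_i+r_j)·cross = 2180.2500 → first moment M = |Σ|/6 = 363.3750
R_c = M/A = 363.3750/42.7500 = 8.5000 mm
θ = 160° = 2.792527 rad
V = θ·R_c·A = 2.792527·8.5000·42.7500 = 1014.734 mm³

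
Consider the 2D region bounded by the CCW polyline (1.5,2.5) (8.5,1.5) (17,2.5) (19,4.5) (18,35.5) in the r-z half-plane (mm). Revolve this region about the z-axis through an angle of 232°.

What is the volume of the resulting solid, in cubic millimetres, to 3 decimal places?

Profile (r,z), 5 vertices: (1.5,2.5) (8.5,1.5) (17,2.5) (19,4.5) (18,35.5)
edge 0: (1.5,2.5)→(8.5,1.5)  cross = 1.5·1.5 − 8.5·2.5 = -19.0000; (r_i+r_j)·cross = 10·-19.0000 = -190.0000
edge 1: (8.5,1.5)→(17,2.5)  cross = 8.5·2.5 − 17·1.5 = -4.2500; (r_i+r_j)·cross = 25.5·-4.2500 = -108.3750
edge 2: (17,2.5)→(19,4.5)  cross = 17·4.5 − 19·2.5 = 29.0000; (r_i+r_j)·cross = 36·29.0000 = 1044.0000
edge 3: (19,4.5)→(18,35.5)  cross = 19·35.5 − 18·4.5 = 593.5000; (r_i+r_j)·cross = 37·593.5000 = 21959.5000
edge 4: (18,35.5)→(1.5,2.5)  cross = 18·2.5 − 1.5·35.5 = -8.2500; (r_i+r_j)·cross = 19.5·-8.2500 = -160.8750
Σcross = 591.0000 → A = |Σcross|/2 = 295.5000 mm²
Σ(r_i+r_j)·cross = 22544.2500 → first moment M = |Σ|/6 = 3757.3750
R_c = M/A = 3757.3750/295.5000 = 12.7153 mm
θ = 232° = 4.049164 rad
V = θ·R_c·A = 4.049164·12.7153·295.5000 = 15214.227 mm³

Volume = 15214.227 mm³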